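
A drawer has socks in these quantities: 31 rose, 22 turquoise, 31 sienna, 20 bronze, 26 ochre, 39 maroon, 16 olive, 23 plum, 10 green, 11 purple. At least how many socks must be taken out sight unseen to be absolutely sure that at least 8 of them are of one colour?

An adversary could hand out at most 7 socks per colour: 7 + 7 + 7 + 7 + 7 + 7 + 7 + 7 + 7 + 7 = 70 socks and still no colour has 8.
By the pigeonhole principle, one more sock lands in a colour already at 7, so 71 draws are enough and 70 are not.

71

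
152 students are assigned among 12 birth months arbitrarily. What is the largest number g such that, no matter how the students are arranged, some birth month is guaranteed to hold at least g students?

By pigeonhole, the 12 birth months are the holes and the 152 students are the pigeons.
If every birth month held at most 12 students, the total would be at most 12 × 12 = 144, which is less than 152.
So some birth month holds at least ⌈152/12⌉ = 13 students.

13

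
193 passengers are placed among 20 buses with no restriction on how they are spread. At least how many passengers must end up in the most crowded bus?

By pigeonhole, the 20 buses are the holes and the 193 passengers are the pigeons.
If every bus held at most 9 passengers, the total would be at most 20 × 9 = 180, which is less than 193.
So some bus holds at least ⌈193/20⌉ = 10 passengers.

10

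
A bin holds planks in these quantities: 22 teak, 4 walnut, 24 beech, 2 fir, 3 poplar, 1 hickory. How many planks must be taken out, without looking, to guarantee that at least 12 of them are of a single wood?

An adversary could hand out at most 11 planks per wood (4 woods run out sooner): 11 + 4 + 11 + 2 + 3 + 1 = 32 planks and still no wood has 12.
By pigeonhole, one more plank lands in a wood already at 11, so 33 draws are enough and 32 are not.

33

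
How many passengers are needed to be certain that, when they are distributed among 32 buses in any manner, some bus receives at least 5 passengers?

129

With 128 passengers one could put exactly 4 in each of the 32 buses, and no bus would reach 5.
Pigeonhole: one more passenger must land in a bus that already has 4, giving it 5.
So 32 × 4 + 1 = 129 passengers are required.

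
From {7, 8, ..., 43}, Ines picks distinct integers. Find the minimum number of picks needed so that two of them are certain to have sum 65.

Group the elements by complementary pair {x, 65−x}: {22,43}, {23,42}, {24,41}, …, giving 11 two-element pairs and 15 integers whose partner 65−x falls outside [7,43].
By pigeonhole, treating each of those 26 groups as a pigeonhole, one can pick one integer per group — 26 integers — with no two summing to 65.
The 27th integer lands in an occupied pair, forcing a sum of 65.

27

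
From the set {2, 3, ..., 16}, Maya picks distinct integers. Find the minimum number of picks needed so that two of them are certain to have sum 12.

12

Group the elements by complementary pair {x, 12−x}: {2,10}, {3,9}, {4,8}, …, giving 4 two-element pairs, the single value 6 (it cannot pair with itself since the integers are distinct), and 6 integers whose partner 12−x falls outside [2,16].
Pigeonhole: treating each of those 11 groups as a pigeonhole, one can pick one integer per group — 11 integers — with no two summing to 12.
The 12th integer lands in an occupied pair, forcing a sum of 12.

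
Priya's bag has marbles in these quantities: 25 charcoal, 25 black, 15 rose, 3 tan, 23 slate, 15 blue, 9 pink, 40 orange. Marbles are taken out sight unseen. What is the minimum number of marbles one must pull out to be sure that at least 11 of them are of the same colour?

73

Put each drawn marble into a box by colour. The largest draw with every box below 11 takes min(count, 10) from each colour; colours with fewer than 10 contribute all they have.
Σ min(cᵢ, 10) = 10 + 10 + 10 + 3 + 10 + 10 + 9 + 10 = 72.
Draw number 72 + 1 = 73 must push one box to 11.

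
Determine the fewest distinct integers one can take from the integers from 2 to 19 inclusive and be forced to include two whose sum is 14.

Group the elements by complementary pair {x, 14−x}: {2,12}, {3,11}, {4,10}, …, giving 5 two-element pairs, the single value 7 (it cannot pair with itself since the integers are distinct), and 7 integers whose partner 14−x falls outside [2,19].
Treating each of those 13 groups as a pigeonhole, one can pick one integer per group — 13 integers — with no two summing to 14.
The 14th integer lands in an occupied pair, forcing a sum of 14.

14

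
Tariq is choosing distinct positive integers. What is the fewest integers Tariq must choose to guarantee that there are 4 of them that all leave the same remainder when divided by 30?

By pigeonhole, the 30 residue classes mod 30 are the pigeonholes.
With 90 integers one could put 3 in each residue class and have no class reach 4.
The 91st integer pushes some class to 4, so 30·3 + 1 = 91.

91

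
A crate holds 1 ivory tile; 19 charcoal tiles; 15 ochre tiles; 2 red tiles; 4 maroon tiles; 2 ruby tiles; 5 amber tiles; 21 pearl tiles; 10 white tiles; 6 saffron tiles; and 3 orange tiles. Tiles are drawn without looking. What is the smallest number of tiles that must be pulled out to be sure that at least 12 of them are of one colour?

67

The 11 colours are the holes; the tiles drawn are the pigeons.
To avoid 12 of any one colour, the worst case takes at most 11 of each colour, or every tile of a colour that has fewer than 11.
That gives 1 + 11 + 11 + 2 + 4 + 2 + 5 + 11 + 10 + 6 + 3 = 66 tiles with no colour reaching 12.
The next tile forces some colour to 12, so 66 + 1 = 67.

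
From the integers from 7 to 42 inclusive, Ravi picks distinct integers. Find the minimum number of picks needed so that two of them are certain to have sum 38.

Two chosen integers sum to 38 exactly when both halves of some pair {x, 38−x} with 7 ≤ x ≤ 38−x ≤ 31 are chosen — 12 such pairs.
The remaining 12 elements (those with no distinct partner in range) can never complete a 38-sum, so the worst case takes all of them and one from each pair: 12 + 12 = 24.
The 25th integer has to be the second member of some pair, so 24 + 1 = 25.

25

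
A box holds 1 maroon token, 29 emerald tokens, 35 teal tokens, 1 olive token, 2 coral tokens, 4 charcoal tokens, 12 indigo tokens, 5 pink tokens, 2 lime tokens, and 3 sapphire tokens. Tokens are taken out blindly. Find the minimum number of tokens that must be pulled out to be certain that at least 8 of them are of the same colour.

By pigeonhole, put each drawn token into a box by colour. The largest draw with every box below 8 takes min(count, 7) from each colour; colours with fewer than 7 contribute all they have.
Σ min(cᵢ, 7) = 1 + 7 + 7 + 1 + 2 + 4 + 7 + 5 + 2 + 3 = 39.
Draw number 39 + 1 = 40 must push one box to 8.

40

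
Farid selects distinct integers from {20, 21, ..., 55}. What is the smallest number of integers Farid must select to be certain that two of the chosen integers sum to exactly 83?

23

Two chosen integers sum to 83 exactly when both halves of some pair {x, 83−x} with 28 ≤ x ≤ 83−x ≤ 55 are chosen — 14 such pairs.
The remaining 8 elements (those with no distinct partner in range) can never complete a 83-sum, so the worst case takes all of them and one from each pair: 8 + 14 = 22.
Pigeonhole: the 23rd integer has to be the second member of some pair, so 22 + 1 = 23.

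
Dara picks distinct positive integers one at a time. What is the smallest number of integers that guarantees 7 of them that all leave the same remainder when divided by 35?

The 35 residue classes mod 35 are the pigeonholes.
With 210 integers one could put 6 in each residue class and have no class reach 7.
The 211th integer pushes some class to 7, so 35·6 + 1 = 211.

211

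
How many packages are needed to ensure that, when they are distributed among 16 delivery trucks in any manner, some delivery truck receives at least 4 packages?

49

With 48 packages one could put exactly 3 in each of the 16 delivery trucks, and no delivery truck would reach 4.
One more package must land in a delivery truck that already has 3, giving it 4.
So 16 × 3 + 1 = 49 packages are required.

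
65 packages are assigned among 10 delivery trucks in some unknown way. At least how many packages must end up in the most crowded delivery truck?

Pigeonhole: the 10 delivery trucks are the holes and the 65 packages are the pigeons.
If every delivery truck held at most 6 packages, the total would be at most 10 × 6 = 60, which is less than 65.
So some delivery truck holds at least ⌈65/10⌉ = 7 packages.

7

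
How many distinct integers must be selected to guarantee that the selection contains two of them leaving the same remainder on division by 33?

By pigeonhole, the 33 residue classes mod 33 are the pigeonholes.
With 33 integers one could put 1 in each residue class and have no class reach 2.
The 34th integer pushes some class to 2, so 33·1 + 1 = 34.

34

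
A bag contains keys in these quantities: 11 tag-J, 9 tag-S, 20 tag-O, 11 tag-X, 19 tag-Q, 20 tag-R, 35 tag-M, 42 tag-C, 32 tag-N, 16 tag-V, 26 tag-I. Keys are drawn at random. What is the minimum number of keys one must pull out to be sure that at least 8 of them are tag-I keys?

223

In the worst case for collecting tag-I keys, every non-tag-I key comes out first.
There are 11 + 9 + 20 + 11 + 19 + 20 + 35 + 42 + 32 + 16 = 215 non-tag-I keys altogether.
After those, each further key must be tag-I, so 215 + 8 = 223 draws guarantee 8 tag-I keys.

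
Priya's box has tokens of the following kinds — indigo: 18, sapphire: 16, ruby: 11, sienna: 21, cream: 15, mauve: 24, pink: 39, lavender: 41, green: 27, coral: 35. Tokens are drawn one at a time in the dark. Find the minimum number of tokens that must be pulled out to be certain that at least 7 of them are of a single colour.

Put each drawn token into a box by colour. The largest draw with every box below 7 takes min(count, 6) from each colour.
Σ min(cᵢ, 6) = 6 + 6 + 6 + 6 + 6 + 6 + 6 + 6 + 6 + 6 = 60.
Draw number 60 + 1 = 61 must push one box to 7.

61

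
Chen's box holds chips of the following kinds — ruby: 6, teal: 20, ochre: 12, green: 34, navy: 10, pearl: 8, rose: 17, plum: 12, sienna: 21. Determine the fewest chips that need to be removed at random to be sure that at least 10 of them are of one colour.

78

An adversary could hand out at most 9 chips per colour (ruby, pearl run out sooner): 6 + 9 + 9 + 9 + 9 + 8 + 9 + 9 + 9 = 77 chips and still no colour has 10.
One more chip lands in a colour already at 9, so 78 draws are enough and 77 are not.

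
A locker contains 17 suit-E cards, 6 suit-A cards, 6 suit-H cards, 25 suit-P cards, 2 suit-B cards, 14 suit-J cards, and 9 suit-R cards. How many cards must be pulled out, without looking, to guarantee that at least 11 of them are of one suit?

54

An adversary could hand out at most 10 cards per suit (4 suits run out sooner): 10 + 6 + 6 + 10 + 2 + 10 + 9 = 53 cards and still no suit has 11.
Pigeonhole: one more card lands in a suit already at 10, so 54 draws are enough and 53 are not.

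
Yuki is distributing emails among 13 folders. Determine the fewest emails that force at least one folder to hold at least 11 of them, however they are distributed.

131

With 130 emails one could put exactly 10 in each of the 13 folders, and no folder would reach 11.
One more email must land in a folder that already has 10, giving it 11.
So 13 × 10 + 1 = 131 emails are required.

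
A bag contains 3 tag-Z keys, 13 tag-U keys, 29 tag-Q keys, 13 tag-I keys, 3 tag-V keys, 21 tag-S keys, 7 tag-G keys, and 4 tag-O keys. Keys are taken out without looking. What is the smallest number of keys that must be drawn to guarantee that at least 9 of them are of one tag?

50

By pigeonhole, put each drawn key into a box by tag. The largest draw with every box below 9 takes min(count, 8) from each tag; tags with fewer than 8 contribute all they have.
Σ min(cᵢ, 8) = 3 + 8 + 8 + 8 + 3 + 8 + 7 + 4 = 49.
Draw number 49 + 1 = 50 must push one box to 9.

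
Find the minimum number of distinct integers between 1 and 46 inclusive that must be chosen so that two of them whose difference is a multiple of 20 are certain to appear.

21

Integers whose pairwise differences are multiples of 20 are exactly those sharing a remainder mod 20. By pigeonhole, the 20 residue classes mod 20 are the pigeonholes.
With 20 integers one could put 1 in each residue class and have no class reach 2.
The 21st integer pushes some class to 2, so 20·1 + 1 = 21.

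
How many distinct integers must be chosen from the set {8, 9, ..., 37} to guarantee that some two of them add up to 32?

Two chosen integers sum to 32 exactly when both halves of some pair {x, 32−x} with 8 ≤ x ≤ 32−x ≤ 24 are chosen — 8 such pairs.
The remaining 14 elements (those with no distinct partner in range) can never complete a 32-sum, so the worst case takes all of them and one from each pair: 14 + 8 = 22.
Pigeonhole: the 23rd integer has to be the second member of some pair, so 22 + 1 = 23.

23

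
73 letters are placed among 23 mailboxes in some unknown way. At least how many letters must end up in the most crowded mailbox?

The 23 mailboxes are the holes and the 73 letters are the pigeons.
If every mailbox held at most 3 letters, the total would be at most 23 × 3 = 69, which is less than 73.
So some mailbox holds at least ⌈73/23⌉ = 4 letters.

4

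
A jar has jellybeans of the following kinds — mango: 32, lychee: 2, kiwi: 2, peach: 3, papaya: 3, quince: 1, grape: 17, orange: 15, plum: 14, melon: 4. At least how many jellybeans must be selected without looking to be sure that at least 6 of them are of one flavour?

The 10 flavours are the holes; the jellybeans drawn are the pigeons.
To avoid 6 of any one flavour, the worst case takes at most 5 of each flavour, or every jellybean of a flavour that has fewer than 5.
That gives 5 + 2 + 2 + 3 + 3 + 1 + 5 + 5 + 5 + 4 = 35 jellybeans with no flavour reaching 6.
The next jellybean forces some flavour to 6, so 35 + 1 = 36.

36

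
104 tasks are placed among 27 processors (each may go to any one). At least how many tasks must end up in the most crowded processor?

By pigeonhole, the 27 processors are the holes and the 104 tasks are the pigeons.
If every processor held at most 3 tasks, the total would be at most 27 × 3 = 81, which is less than 104.
So some processor holds at least ⌈104/27⌉ = 4 tasks.

4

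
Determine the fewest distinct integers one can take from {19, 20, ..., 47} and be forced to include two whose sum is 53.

22

Two chosen integers sum to 53 exactly when both halves of some pair {x, 53−x} with 19 ≤ x ≤ 53−x ≤ 34 are chosen — 8 such pairs.
The remaining 13 elements (those with no distinct partner in range) can never complete a 53-sum, so the worst case takes all of them and one from each pair: 13 + 8 = 21.
The 22nd integer has to be the second member of some pair, so 21 + 1 = 22.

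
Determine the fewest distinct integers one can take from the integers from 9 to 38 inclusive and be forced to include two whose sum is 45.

A set avoiding the sum 45 can contain at most one of each pair {x, 45−x}, plus the 2 elements whose complement lies outside the range.
The integers 23, …, 38 (16 of them) are such a set: any two sum to at least 23+24 = 47 > 45.
Pigeonhole: any 17th integer completes one of the 14 pairs, so 17 choices force a sum of 45.

17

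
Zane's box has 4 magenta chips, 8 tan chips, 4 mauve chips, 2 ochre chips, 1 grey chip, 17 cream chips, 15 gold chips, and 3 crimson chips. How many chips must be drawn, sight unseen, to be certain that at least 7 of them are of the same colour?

33

An adversary could hand out at most 6 chips per colour (5 colours run out sooner): 4 + 6 + 4 + 2 + 1 + 6 + 6 + 3 = 32 chips and still no colour has 7.
One more chip lands in a colour already at 6, so 33 draws are enough and 32 are not.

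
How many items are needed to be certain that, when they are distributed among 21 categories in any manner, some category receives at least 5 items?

85

With 84 items one could put exactly 4 in each of the 21 categories, and no category would reach 5.
By the pigeonhole principle, one more item must land in a category that already has 4, giving it 5.
So 21 × 4 + 1 = 85 items are required.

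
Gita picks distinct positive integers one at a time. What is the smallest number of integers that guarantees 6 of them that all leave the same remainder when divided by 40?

201

The 40 residue classes mod 40 are the pigeonholes.
With 200 integers one could put 5 in each residue class and have no class reach 6.
The 201st integer pushes some class to 6, so 40·5 + 1 = 201.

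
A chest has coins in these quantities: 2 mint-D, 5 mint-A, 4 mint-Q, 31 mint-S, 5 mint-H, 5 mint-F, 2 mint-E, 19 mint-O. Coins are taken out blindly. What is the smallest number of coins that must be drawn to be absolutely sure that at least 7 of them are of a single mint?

The 8 mints are the holes; the coins drawn are the pigeons.
To avoid 7 of any one mint, the worst case takes at most 6 of each mint, or every coin of a mint that has fewer than 6.
That gives 2 + 5 + 4 + 6 + 5 + 5 + 2 + 6 = 35 coins with no mint reaching 7.
The next coin forces some mint to 7, so 35 + 1 = 36.

36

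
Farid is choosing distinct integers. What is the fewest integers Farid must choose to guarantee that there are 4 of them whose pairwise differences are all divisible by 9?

Integers whose pairwise differences are multiples of 9 are exactly those sharing a remainder mod 9. By pigeonhole, the 9 residue classes mod 9 are the pigeonholes.
With 27 integers one could put 3 in each residue class and have no class reach 4.
The 28th integer pushes some class to 4, so 9·3 + 1 = 28.

28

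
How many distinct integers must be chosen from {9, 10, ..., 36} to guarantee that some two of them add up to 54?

Group the elements by complementary pair {x, 54−x}: {18,36}, {19,35}, {20,34}, …, giving 9 two-element pairs, the single value 27 (it cannot pair with itself since the integers are distinct), and 9 integers whose partner 54−x falls outside [9,36].
Pigeonhole: treating each of those 19 groups as a pigeonhole, one can pick one integer per group — 19 integers — with no two summing to 54.
The 20th integer lands in an occupied pair, forcing a sum of 54.

20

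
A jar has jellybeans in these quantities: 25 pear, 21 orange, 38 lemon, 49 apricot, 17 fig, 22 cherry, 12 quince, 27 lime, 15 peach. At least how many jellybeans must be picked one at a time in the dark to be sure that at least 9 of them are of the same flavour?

73

An adversary could hand out at most 8 jellybeans per flavour: 8 + 8 + 8 + 8 + 8 + 8 + 8 + 8 + 8 = 72 jellybeans and still no flavour has 9.
By pigeonhole, one more jellybean lands in a flavour already at 8, so 73 draws are enough and 72 are not.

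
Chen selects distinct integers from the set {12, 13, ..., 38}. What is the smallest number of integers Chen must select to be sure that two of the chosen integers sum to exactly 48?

A set avoiding the sum 48 can contain at most one of each pair {x, 48−x}, plus the 3 elements whose complement lies outside the range or equal to its own complement.
The integers 24, …, 38 (15 of them) are such a set: any two sum to at least 24+25 = 49 > 48.
Any 16th integer completes one of the 12 pairs, so 16 choices force a sum of 48.

16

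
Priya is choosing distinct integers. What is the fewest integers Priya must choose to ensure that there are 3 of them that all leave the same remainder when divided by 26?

53

Pigeonhole: the 26 residue classes mod 26 are the pigeonholes.
With 52 integers one could put 2 in each residue class and have no class reach 3.
The 53rd integer pushes some class to 3, so 26·2 + 1 = 53.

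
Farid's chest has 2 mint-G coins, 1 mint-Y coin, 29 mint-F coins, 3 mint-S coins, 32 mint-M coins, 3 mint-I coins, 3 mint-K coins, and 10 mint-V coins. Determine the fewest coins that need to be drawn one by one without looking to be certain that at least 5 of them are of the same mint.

By pigeonhole, the 8 mints are the holes; the coins drawn are the pigeons.
To avoid 5 of any one mint, the worst case takes at most 4 of each mint, or every coin of a mint that has fewer than 4.
That gives 2 + 1 + 4 + 3 + 4 + 3 + 3 + 4 = 24 coins with no mint reaching 5.
The next coin forces some mint to 5, so 24 + 1 = 25.

25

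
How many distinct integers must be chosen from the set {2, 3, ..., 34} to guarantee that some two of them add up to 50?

25

A set avoiding the sum 50 can contain at most one of each pair {x, 50−x}, plus the 15 elements whose complement lies outside the range or equal to its own complement.
The integers 2, …, 25 (24 of them) are such a set: any two sum to at least 2+3 = 5 and at most 24+25 = 49 < 50.
By the pigeonhole principle, any 25th integer completes one of the 9 pairs, so 25 choices force a sum of 50.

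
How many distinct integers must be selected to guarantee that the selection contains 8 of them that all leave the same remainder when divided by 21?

The 21 residue classes mod 21 are the pigeonholes.
With 147 integers one could put 7 in each residue class and have no class reach 8.
The 148th integer pushes some class to 8, so 21·7 + 1 = 148.

148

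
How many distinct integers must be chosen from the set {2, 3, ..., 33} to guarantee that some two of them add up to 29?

A set avoiding the sum 29 can contain at most one of each pair {x, 29−x}, plus the 6 elements whose complement lies outside the range.
The integers 15, …, 33 (19 of them) are such a set: any two sum to at least 15+16 = 31 > 29.
Any 20th integer completes one of the 13 pairs, so 20 choices force a sum of 29.

20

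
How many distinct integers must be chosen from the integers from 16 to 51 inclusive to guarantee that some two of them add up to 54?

Two chosen integers sum to 54 exactly when both halves of some pair {x, 54−x} with 16 ≤ x ≤ 54−x ≤ 38 are chosen — 11 such pairs.
The remaining 14 elements (those with no distinct partner in range) can never complete a 54-sum, so the worst case takes all of them and one from each pair: 14 + 11 = 25.
The 26th integer has to be the second member of some pair, so 25 + 1 = 26.

26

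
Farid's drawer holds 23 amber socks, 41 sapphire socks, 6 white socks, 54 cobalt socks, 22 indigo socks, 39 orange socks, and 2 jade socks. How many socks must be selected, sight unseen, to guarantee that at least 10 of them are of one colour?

Put each drawn sock into a box by colour. The largest draw with every box below 10 takes min(count, 9) from each colour; colours with fewer than 9 contribute all they have.
Σ min(cᵢ, 9) = 9 + 9 + 6 + 9 + 9 + 9 + 2 = 53.
Draw number 53 + 1 = 54 must push one box to 10.

54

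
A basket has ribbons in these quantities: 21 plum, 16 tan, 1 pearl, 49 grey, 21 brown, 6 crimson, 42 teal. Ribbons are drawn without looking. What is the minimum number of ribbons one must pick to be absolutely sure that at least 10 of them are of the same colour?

53

Pigeonhole: the 7 colours are the holes; the ribbons drawn are the pigeons.
To avoid 10 of any one colour, the worst case takes at most 9 of each colour, or every ribbon of a colour that has fewer than 9.
That gives 9 + 9 + 1 + 9 + 9 + 6 + 9 = 52 ribbons with no colour reaching 10.
The next ribbon forces some colour to 10, so 52 + 1 = 53.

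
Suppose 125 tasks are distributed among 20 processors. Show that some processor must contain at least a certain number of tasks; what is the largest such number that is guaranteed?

7

The 20 processors are the holes and the 125 tasks are the pigeons.
If every processor held at most 6 tasks, the total would be at most 20 × 6 = 120, which is less than 125.
So some processor holds at least ⌈125/20⌉ = 7 tasks.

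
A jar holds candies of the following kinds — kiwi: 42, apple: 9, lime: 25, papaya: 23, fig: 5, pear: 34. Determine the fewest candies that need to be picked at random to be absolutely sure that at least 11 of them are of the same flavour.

55

An adversary could hand out at most 10 candies per flavour (apple, fig run out sooner): 10 + 9 + 10 + 10 + 5 + 10 = 54 candies and still no flavour has 11.
By pigeonhole, one more candy lands in a flavour already at 10, so 55 draws are enough and 54 are not.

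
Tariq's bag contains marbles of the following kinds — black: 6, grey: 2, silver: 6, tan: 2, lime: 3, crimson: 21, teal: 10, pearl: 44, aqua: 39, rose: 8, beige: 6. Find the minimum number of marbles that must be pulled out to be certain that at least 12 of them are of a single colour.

77

By pigeonhole, put each drawn marble into a box by colour. The largest draw with every box below 12 takes min(count, 11) from each colour; colours with fewer than 11 contribute all they have.
Σ min(cᵢ, 11) = 6 + 2 + 6 + 2 + 3 + 11 + 10 + 11 + 11 + 8 + 6 = 76.
Draw number 76 + 1 = 77 must push one box to 12.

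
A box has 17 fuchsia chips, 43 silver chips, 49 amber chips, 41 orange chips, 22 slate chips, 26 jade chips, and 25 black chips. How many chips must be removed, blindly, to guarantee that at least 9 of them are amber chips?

In the worst case for collecting amber chips, every non-amber chip comes out first.
There are 17 + 43 + 41 + 22 + 26 + 25 = 174 non-amber chips altogether.
After those, each further chip must be amber, so 174 + 9 = 183 draws guarantee 9 amber chips.

183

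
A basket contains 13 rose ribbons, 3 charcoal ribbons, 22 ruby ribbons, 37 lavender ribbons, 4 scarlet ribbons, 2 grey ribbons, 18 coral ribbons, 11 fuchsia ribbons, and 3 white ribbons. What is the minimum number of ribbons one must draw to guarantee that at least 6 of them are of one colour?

38

The 9 colours are the holes; the ribbons drawn are the pigeons.
To avoid 6 of any one colour, the worst case takes at most 5 of each colour, or every ribbon of a colour that has fewer than 5.
That gives 5 + 3 + 5 + 5 + 4 + 2 + 5 + 5 + 3 = 37 ribbons with no colour reaching 6.
The next ribbon forces some colour to 6, so 37 + 1 = 38.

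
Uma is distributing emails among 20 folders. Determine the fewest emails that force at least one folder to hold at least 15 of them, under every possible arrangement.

With 280 emails one could put exactly 14 in each of the 20 folders, and no folder would reach 15.
One more email must land in a folder that already has 14, giving it 15.
So 20 × 14 + 1 = 281 emails are required.

281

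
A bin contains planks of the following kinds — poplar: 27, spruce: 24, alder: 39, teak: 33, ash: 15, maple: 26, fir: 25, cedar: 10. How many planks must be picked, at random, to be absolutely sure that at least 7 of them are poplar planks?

In the worst case for collecting poplar planks, every non-poplar plank comes out first.
There are 24 + 39 + 33 + 15 + 26 + 25 + 10 = 172 non-poplar planks altogether.
After those, each further plank must be poplar, so 172 + 7 = 179 draws guarantee 7 poplar planks.

179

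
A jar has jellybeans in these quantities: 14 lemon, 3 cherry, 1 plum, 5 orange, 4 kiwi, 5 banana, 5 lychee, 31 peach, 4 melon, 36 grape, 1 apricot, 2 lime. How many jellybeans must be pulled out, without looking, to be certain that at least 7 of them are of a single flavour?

49

By the pigeonhole principle, put each drawn jellybean into a box by flavour. The largest draw with every box below 7 takes min(count, 6) from each flavour; flavours with fewer than 6 contribute all they have.
Σ min(cᵢ, 6) = 6 + 3 + 1 + 5 + 4 + 5 + 5 + 6 + 4 + 6 + 1 + 2 = 48.
Draw number 48 + 1 = 49 must push one box to 7.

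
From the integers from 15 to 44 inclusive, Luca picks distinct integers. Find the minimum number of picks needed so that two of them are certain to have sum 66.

20

Two chosen integers sum to 66 exactly when both halves of some pair {x, 66−x} with 22 ≤ x ≤ 66−x ≤ 44 are chosen — 11 such pairs.
The remaining 8 elements (those with no distinct partner in range) can never complete a 66-sum, so the worst case takes all of them and one from each pair: 8 + 11 = 19.
The 20th integer has to be the second member of some pair, so 19 + 1 = 20.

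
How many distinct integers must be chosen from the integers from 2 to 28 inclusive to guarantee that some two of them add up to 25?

Two chosen integers sum to 25 exactly when both halves of some pair {x, 25−x} with 2 ≤ x ≤ 25−x ≤ 23 are chosen — 11 such pairs.
The remaining 5 elements (those with no distinct partner in range) can never complete a 25-sum, so the worst case takes all of them and one from each pair: 5 + 11 = 16.
Pigeonhole: the 17th integer has to be the second member of some pair, so 16 + 1 = 17.

17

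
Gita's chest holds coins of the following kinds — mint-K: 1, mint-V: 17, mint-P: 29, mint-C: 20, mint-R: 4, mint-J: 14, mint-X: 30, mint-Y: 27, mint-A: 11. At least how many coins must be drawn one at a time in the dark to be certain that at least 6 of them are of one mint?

By the pigeonhole principle, put each drawn coin into a box by mint. The largest draw with every box below 6 takes min(count, 5) from each mint; mints with fewer than 5 contribute all they have.
Σ min(cᵢ, 5) = 1 + 5 + 5 + 5 + 4 + 5 + 5 + 5 + 5 = 40.
Draw number 40 + 1 = 41 must push one box to 6.

41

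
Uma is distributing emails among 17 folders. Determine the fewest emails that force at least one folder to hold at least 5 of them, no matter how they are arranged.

With 68 emails one could put exactly 4 in each of the 17 folders, and no folder would reach 5.
One more email must land in a folder that already has 4, giving it 5.
So 17 × 4 + 1 = 69 emails are required.

69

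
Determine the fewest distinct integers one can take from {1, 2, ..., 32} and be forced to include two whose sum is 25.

Two chosen integers sum to 25 exactly when both halves of some pair {x, 25−x} with 1 ≤ x ≤ 25−x ≤ 24 are chosen — 12 such pairs.
The remaining 8 elements (those with no distinct partner in range) can never complete a 25-sum, so the worst case takes all of them and one from each pair: 8 + 12 = 20.
The 21st integer has to be the second member of some pair, so 20 + 1 = 21.

21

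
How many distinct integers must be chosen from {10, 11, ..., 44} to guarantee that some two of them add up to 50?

Group the elements by complementary pair {x, 50−x}: {10,40}, {11,39}, {12,38}, …, giving 15 two-element pairs; the single value 25 (it cannot pair with itself since the integers are distinct); and 4 integers whose partner 50−x falls outside [10,44].
Pigeonhole: treating each of those 20 groups as a pigeonhole, one can pick one integer per group — 20 integers — with no two summing to 50.
The 21st integer lands in an occupied pair, forcing a sum of 50.

21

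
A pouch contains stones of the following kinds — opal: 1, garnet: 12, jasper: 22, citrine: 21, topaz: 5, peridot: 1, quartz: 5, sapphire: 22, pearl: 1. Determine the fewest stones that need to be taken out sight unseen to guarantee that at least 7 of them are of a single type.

An adversary could hand out at most 6 stones per type (5 types run out sooner): 1 + 6 + 6 + 6 + 5 + 1 + 5 + 6 + 1 = 37 stones and still no type has 7.
One more stone lands in a type already at 6, so 38 draws are enough and 37 are not.

38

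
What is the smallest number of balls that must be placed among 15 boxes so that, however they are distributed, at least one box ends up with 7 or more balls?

With 90 balls one could put exactly 6 in each of the 15 boxes, and no box would reach 7.
By the pigeonhole principle, one more ball must land in a box that already has 6, giving it 7.
So 15 × 6 + 1 = 91 balls are required.

91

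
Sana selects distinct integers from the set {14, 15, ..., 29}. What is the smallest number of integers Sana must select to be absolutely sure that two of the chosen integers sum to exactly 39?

11

Group the elements by complementary pair {x, 39−x}: {14,25}, {15,24}, {16,23}, …, giving 6 two-element pairs and 4 integers whose partner 39−x falls outside [14,29].
By pigeonhole, treating each of those 10 groups as a pigeonhole, one can pick one integer per group — 10 integers — with no two summing to 39.
The 11th integer lands in an occupied pair, forcing a sum of 39.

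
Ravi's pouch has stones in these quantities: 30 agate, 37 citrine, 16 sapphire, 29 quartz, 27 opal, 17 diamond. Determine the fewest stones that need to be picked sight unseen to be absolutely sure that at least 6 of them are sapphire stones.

In the worst case for collecting sapphire stones, every non-sapphire stone comes out first.
There are 30 + 37 + 29 + 27 + 17 = 140 non-sapphire stones altogether.
After those, each further stone must be sapphire, so 140 + 6 = 146 draws guarantee 6 sapphire stones.

146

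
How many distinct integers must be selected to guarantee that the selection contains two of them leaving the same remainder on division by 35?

By pigeonhole, the 35 residue classes mod 35 are the pigeonholes.
With 35 integers one could put 1 in each residue class and have no class reach 2.
The 36th integer pushes some class to 2, so 35·1 + 1 = 36.

36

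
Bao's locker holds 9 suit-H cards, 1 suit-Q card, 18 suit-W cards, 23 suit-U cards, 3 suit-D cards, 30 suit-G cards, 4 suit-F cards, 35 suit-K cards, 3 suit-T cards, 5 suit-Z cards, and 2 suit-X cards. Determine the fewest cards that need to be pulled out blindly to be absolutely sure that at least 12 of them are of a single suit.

72

By pigeonhole, the 11 suits are the holes; the cards drawn are the pigeons.
To avoid 12 of any one suit, the worst case takes at most 11 of each suit, or every card of a suit that has fewer than 11.
That gives 9 + 1 + 11 + 11 + 3 + 11 + 4 + 11 + 3 + 5 + 2 = 71 cards with no suit reaching 12.
The next card forces some suit to 12, so 71 + 1 = 72.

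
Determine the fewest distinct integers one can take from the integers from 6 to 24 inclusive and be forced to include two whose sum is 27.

12

Two chosen integers sum to 27 exactly when both halves of some pair {x, 27−x} with 6 ≤ x ≤ 27−x ≤ 21 are chosen — 8 such pairs.
The remaining 3 elements (those with no distinct partner in range) can never complete a 27-sum, so the worst case takes all of them and one from each pair: 3 + 8 = 11.
By pigeonhole, the 12th integer has to be the second member of some pair, so 11 + 1 = 12.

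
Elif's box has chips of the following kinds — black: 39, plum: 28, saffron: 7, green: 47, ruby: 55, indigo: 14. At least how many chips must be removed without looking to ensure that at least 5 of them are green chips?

In the worst case for collecting green chips, every non-green chip comes out first.
There are 39 + 28 + 7 + 55 + 14 = 143 non-green chips altogether.
After those, each further chip must be green, so 143 + 5 = 148 draws guarantee 5 green chips.

148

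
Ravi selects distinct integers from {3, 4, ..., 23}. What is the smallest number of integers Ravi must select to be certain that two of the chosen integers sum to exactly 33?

Group the elements by complementary pair {x, 33−x}: {10,23}, {11,22}, {12,21}, …, giving 7 two-element pairs and 7 integers whose partner 33−x falls outside [3,23].
By the pigeonhole principle, treating each of those 14 groups as a pigeonhole, one can pick one integer per group — 14 integers — with no two summing to 33.
The 15th integer lands in an occupied pair, forcing a sum of 33.

15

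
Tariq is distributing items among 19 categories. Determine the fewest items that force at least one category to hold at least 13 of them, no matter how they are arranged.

229

With 228 items one could put exactly 12 in each of the 19 categories, and no category would reach 13.
By the pigeonhole principle, one more item must land in a category that already has 12, giving it 13.
So 19 × 12 + 1 = 229 items are required.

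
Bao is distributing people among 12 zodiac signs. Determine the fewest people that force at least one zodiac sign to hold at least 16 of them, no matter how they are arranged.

181

With 180 people one could put exactly 15 in each of the 12 zodiac signs, and no zodiac sign would reach 16.
One more person must land in a zodiac sign that already has 15, giving it 16.
So 12 × 15 + 1 = 181 people are required.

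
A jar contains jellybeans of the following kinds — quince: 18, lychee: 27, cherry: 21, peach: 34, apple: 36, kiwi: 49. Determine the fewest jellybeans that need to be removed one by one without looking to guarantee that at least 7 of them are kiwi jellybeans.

143

In the worst case for collecting kiwi jellybeans, every non-kiwi jellybean comes out first.
There are 18 + 27 + 21 + 34 + 36 = 136 non-kiwi jellybeans altogether.
After those, each further jellybean must be kiwi, so 136 + 7 = 143 draws guarantee 7 kiwi jellybeans.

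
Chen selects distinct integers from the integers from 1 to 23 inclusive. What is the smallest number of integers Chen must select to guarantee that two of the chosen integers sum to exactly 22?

14

Two chosen integers sum to 22 exactly when both halves of some pair {x, 22−x} with 1 ≤ x ≤ 22−x ≤ 21 are chosen — 10 such pairs.
The remaining 3 elements (those with no distinct partner in range) can never complete a 22-sum, so the worst case takes all of them and one from each pair: 3 + 10 = 13.
By the pigeonhole principle, the 14th integer has to be the second member of some pair, so 13 + 1 = 14.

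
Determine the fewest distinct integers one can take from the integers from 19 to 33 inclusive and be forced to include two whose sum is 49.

Group the elements by complementary pair {x, 49−x}: {19,30}, {20,29}, {21,28}, …, giving 6 two-element pairs and 3 integers whose partner 49−x falls outside [19,33].
Treating each of those 9 groups as a pigeonhole, one can pick one integer per group — 9 integers — with no two summing to 49.
The 10th integer lands in an occupied pair, forcing a sum of 49.

10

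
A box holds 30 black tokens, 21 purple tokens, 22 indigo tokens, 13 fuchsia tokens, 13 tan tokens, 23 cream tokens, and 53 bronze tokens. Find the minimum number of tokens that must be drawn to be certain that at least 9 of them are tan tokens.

In the worst case for collecting tan tokens, every non-tan token comes out first.
There are 30 + 21 + 22 + 13 + 23 + 53 = 162 non-tan tokens altogether.
After those, each further token must be tan, so 162 + 9 = 171 draws guarantee 9 tan tokens.

171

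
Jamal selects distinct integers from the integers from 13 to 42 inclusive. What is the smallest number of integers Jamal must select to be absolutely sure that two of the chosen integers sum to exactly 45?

21

Group the elements by complementary pair {x, 45−x}: {13,32}, {14,31}, {15,30}, …, giving 10 two-element pairs and 10 integers whose partner 45−x falls outside [13,42].
Pigeonhole: treating each of those 20 groups as a pigeonhole, one can pick one integer per group — 20 integers — with no two summing to 45.
The 21st integer lands in an occupied pair, forcing a sum of 45.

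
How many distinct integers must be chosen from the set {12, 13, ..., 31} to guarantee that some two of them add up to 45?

12

Group the elements by complementary pair {x, 45−x}: {14,31}, {15,30}, {16,29}, …, giving 9 two-element pairs and 2 integers whose partner 45−x falls outside [12,31].
By the pigeonhole principle, treating each of those 11 groups as a pigeonhole, one can pick one integer per group — 11 integers — with no two summing to 45.
The 12th integer lands in an occupied pair, forcing a sum of 45.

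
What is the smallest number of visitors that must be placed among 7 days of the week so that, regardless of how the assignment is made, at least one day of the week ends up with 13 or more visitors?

With 84 visitors one could put exactly 12 in each of the 7 days of the week, and no day of the week would reach 13.
One more visitor must land in a day of the week that already has 12, giving it 13.
So 7 × 12 + 1 = 85 visitors are required.

85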